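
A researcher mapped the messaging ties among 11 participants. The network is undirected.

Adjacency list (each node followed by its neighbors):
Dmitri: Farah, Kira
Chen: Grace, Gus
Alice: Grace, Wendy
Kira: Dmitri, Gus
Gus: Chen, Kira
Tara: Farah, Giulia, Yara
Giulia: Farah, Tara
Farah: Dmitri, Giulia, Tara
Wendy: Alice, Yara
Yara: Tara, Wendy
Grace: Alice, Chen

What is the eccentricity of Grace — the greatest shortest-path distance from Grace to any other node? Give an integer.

5

Distances from Grace: Alice:1, Chen:1, Dmitri:4, Farah:5, Giulia:5, Gus:2, Kira:3, Tara:4, Wendy:2, Yara:3.
The largest is 5 (to Giulia and Farah), so the eccentricity of Grace is 5.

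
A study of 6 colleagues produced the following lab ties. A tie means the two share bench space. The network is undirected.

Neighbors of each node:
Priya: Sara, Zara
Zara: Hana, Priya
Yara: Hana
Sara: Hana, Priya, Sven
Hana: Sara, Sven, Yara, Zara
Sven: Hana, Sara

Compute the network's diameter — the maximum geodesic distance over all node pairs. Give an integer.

Eccentricity of each node (its greatest distance to any other): Hana:2, Priya:3, Sara:2, Sven:2, Yara:3, Zara:2.
The maximum eccentricity is 3, realized for instance by the pair Priya–Yara via Priya – Zara – Hana – Yara. So the diameter is 3.

3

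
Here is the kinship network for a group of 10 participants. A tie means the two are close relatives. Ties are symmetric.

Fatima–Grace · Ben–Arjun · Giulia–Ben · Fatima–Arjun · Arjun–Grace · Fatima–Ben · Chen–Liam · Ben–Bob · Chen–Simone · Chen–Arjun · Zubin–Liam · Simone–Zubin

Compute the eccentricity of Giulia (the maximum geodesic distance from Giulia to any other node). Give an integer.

5

Distances from Giulia: Arjun:2, Ben:1, Bob:2, Chen:3, Fatima:2, Grace:3, Liam:4, Simone:4, Zubin:5.
The largest is 5 (to Zubin), so the eccentricity of Giulia is 5.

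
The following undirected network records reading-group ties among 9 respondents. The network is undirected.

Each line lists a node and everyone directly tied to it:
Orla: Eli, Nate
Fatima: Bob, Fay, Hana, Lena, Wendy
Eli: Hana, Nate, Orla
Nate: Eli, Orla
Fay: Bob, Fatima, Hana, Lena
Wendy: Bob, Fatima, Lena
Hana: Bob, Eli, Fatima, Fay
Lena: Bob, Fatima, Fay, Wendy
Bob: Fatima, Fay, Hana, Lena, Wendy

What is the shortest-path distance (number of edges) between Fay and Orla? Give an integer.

One shortest route is Fay – Hana – Eli – Orla, which uses 3 edges, and at distance 2 from Fay we only reach {Eli, Wendy}, which does not include Orla. So d(Fay,Orla) = 3.

3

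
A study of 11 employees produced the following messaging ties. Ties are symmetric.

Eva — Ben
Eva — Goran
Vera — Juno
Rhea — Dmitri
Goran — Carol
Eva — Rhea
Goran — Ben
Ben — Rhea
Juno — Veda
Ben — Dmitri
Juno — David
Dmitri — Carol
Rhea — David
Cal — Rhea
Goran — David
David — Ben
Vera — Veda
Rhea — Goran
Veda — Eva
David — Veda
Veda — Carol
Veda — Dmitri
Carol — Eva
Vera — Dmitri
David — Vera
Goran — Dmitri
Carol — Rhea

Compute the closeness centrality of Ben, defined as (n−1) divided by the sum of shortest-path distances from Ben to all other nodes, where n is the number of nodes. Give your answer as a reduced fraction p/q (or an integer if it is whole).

2/3

Distances from Ben: Cal:2, Carol:2, David:1, Dmitri:1, Eva:1, Goran:1, Juno:2, Rhea:1, Veda:2, Vera:2. Sum = 15.
n = 11, so closeness = 10/15 = 2/3.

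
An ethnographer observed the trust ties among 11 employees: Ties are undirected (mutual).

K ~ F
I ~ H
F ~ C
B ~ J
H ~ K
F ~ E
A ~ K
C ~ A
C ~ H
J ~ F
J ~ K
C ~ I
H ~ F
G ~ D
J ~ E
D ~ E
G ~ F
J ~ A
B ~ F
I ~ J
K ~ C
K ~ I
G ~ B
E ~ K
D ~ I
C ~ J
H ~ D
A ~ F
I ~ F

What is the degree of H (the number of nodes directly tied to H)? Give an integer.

5

H is directly tied to C, D, F, I, and K. That is 5 neighbors, so the degree of H is 5.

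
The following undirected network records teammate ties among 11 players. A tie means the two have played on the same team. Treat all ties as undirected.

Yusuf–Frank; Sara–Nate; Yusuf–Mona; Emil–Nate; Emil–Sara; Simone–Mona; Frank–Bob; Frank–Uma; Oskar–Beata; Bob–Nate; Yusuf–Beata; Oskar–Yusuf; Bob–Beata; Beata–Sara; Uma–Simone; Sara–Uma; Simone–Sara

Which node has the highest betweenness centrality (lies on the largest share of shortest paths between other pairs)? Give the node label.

Unnormalized betweenness of each node: Beata:19/2, Bob:11/3, Emil:0, Frank:25/6, Mona:3/2, Nate:7/3, Oskar:0, Sara:29/2, Simone:4, Uma:17/6, Yusuf:13/2.
Sara has the largest value, 29/2, making it the main broker — the node through which the most shortest paths run.

Sara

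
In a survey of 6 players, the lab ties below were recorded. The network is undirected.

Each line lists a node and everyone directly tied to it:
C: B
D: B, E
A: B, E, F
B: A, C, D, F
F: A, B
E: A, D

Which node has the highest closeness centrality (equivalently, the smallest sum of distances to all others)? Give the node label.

Farness (sum of distances to all others) for each node — A:7, B:6, C:10, D:8, E:9, F:8.
The smallest farness is 6, for B, so B has the highest closeness.

B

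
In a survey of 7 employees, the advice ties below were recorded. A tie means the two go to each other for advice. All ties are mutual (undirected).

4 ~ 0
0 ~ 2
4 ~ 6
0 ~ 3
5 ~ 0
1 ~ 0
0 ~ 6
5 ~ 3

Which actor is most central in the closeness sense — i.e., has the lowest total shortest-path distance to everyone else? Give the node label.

0

Farness (sum of distances to all others) for each node — 0:6, 1:11, 2:11, 3:10, 4:10, 5:10, 6:10.
The smallest farness is 6, for 0, so 0 has the highest closeness.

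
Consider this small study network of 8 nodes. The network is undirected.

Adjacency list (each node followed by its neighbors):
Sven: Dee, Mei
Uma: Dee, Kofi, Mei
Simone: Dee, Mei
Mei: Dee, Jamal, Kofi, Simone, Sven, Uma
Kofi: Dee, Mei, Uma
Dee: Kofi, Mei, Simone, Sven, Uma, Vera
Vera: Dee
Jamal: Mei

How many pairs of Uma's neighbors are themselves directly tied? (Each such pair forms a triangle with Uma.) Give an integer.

3

Uma's neighbors: Dee, Kofi, and Mei.
Neighbor pairs that are themselves tied: Uma–Dee–Kofi; Uma–Dee–Mei; Uma–Kofi–Mei. Each forms one triangle with Uma, for 3 in total.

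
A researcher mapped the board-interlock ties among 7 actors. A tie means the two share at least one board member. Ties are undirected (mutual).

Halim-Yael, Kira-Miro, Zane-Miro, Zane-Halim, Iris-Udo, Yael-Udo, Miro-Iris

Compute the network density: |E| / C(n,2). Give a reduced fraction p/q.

There are 7 edges and 7 nodes, so the maximum possible is C(7,2) = 21.
Density = 7/21 = 1/3.

1/3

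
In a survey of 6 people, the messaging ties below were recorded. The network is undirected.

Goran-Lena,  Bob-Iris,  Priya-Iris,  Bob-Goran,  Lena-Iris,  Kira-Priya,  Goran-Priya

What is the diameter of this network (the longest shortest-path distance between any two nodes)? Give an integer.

Eccentricity of each node (its greatest distance to any other): Bob:3, Goran:2, Iris:2, Kira:3, Lena:3, Priya:2.
The maximum eccentricity is 3, realized for instance by the pair Lena–Kira via Lena – Iris – Priya – Kira. So the diameter is 3.

3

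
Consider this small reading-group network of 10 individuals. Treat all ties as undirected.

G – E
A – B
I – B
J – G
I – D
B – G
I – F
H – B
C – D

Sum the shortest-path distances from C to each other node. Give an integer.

31

Distances from C: A:4, B:3, D:1, E:5, F:3, G:4, H:4, I:2, J:5.
Sum = 4 + 3 + 1 + 5 + 3 + 4 + 4 + 2 + 5 = 31.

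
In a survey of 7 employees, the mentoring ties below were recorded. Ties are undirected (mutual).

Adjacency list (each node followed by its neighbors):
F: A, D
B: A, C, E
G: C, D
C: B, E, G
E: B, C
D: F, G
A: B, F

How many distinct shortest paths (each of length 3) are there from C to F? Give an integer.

The shortest distance is 3. The length-3 paths are: C–B–A–F; C–G–D–F.
That gives 2 distinct shortest paths.

2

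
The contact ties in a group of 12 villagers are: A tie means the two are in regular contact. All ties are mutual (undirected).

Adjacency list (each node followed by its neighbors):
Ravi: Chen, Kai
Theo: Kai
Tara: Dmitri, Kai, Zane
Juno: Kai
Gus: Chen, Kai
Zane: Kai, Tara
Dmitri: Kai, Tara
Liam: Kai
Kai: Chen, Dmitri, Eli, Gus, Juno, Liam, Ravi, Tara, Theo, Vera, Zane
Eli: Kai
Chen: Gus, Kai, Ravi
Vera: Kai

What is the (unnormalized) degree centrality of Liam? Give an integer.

1

Liam is directly tied to Kai. That is 1 neighbor, so the degree of Liam is 1.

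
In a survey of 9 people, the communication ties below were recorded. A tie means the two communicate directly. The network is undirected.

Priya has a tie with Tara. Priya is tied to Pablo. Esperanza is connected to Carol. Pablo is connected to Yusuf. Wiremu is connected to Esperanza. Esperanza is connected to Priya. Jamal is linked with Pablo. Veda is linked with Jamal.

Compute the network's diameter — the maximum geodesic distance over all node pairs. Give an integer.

5

Eccentricity of each node (its greatest distance to any other): Carol:5, Esperanza:4, Jamal:4, Pablo:3, Priya:3, Tara:4, Veda:5, Wiremu:5, Yusuf:4.
The maximum eccentricity is 5, realized for instance by the pair Veda–Carol via Veda – Jamal – Pablo – Priya – Esperanza – Carol. So the diameter is 5.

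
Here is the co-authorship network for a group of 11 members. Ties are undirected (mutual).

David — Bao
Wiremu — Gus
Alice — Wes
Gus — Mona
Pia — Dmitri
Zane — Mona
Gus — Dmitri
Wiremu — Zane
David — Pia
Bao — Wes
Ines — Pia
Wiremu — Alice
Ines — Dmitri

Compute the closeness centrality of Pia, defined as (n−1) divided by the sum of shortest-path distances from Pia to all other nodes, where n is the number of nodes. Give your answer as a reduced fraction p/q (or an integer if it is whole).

Distances from Pia: Alice:4, Bao:2, David:1, Dmitri:1, Gus:2, Ines:1, Mona:3, Wes:3, Wiremu:3, Zane:4. Sum = 24.
n = 11, so closeness = 10/24 = 5/12.

5/12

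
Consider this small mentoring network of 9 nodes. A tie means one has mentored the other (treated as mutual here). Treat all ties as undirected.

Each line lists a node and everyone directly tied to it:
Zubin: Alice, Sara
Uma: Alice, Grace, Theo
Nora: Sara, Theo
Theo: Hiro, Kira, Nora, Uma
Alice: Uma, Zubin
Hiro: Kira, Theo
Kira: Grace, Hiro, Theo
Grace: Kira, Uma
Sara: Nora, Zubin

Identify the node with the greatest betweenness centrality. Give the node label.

Unnormalized betweenness of each node: Alice:9/2, Grace:4/3, Hiro:0, Kira:7/3, Nora:11/2, Sara:17/6, Theo:37/3, Uma:53/6, Zubin:7/3.
Theo has the largest value, 37/3, making it the main broker — the node through which the most shortest paths run.

Theo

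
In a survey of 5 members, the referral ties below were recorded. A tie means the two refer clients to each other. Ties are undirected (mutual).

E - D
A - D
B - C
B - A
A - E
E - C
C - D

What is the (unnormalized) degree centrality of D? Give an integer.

D is directly tied to A, C, and E. That is 3 neighbors, so the degree of D is 3.

3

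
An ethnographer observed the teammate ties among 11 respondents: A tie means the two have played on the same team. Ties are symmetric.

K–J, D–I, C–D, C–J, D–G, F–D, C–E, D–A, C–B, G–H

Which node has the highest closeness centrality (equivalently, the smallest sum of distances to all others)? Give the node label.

D

Farness (sum of distances to all others) for each node — A:25, B:26, C:17, D:16, E:26, F:25, G:23, H:32, I:25, J:24, K:33.
The smallest farness is 16, for D, so D has the highest closeness.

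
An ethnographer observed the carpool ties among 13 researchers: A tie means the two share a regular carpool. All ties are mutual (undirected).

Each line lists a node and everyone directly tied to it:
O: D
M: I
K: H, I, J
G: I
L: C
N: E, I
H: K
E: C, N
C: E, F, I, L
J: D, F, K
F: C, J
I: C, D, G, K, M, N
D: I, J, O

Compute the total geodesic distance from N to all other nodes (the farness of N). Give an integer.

Distances from N: C:2, D:2, E:1, F:3, G:2, H:3, I:1, J:3, K:2, L:3, M:2, O:3.
Sum = 2 + 2 + 1 + 3 + 2 + 3 + 1 + 3 + 2 + 3 + 2 + 3 = 27.

27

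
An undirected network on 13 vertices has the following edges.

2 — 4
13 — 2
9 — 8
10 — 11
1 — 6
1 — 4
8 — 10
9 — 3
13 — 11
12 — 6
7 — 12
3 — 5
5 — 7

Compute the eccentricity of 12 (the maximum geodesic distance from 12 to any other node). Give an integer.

Distances from 12: 1:2, 2:4, 3:3, 4:3, 5:2, 6:1, 7:1, 8:5, 9:4, 10:6, 11:6, 13:5.
The largest is 6 (to 11 and 10), so the eccentricity of 12 is 6.

6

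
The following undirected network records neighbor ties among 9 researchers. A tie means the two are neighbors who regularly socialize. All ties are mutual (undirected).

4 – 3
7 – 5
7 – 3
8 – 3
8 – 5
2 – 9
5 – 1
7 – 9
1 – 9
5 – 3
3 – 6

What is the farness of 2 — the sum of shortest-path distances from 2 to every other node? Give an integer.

23

Distances from 2: 1:2, 3:3, 4:4, 5:3, 6:4, 7:2, 8:4, 9:1.
Sum = 2 + 3 + 4 + 3 + 4 + 2 + 4 + 1 = 23.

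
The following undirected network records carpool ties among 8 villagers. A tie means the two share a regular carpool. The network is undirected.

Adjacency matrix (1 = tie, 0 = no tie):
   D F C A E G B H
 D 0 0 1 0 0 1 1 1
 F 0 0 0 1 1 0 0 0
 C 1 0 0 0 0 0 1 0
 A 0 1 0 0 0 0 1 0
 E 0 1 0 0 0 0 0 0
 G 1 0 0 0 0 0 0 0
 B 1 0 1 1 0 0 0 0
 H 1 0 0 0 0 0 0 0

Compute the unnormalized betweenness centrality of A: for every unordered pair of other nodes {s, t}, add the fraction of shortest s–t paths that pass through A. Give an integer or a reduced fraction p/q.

10

Pairs whose geodesics pass through A — D–F: 1; D–E: 1; F–C: 1; F–G: 1; F–B: 1; F–H: 1; C–E: 1; E–G: 1; E–B: 1; E–H: 1.
All other pairs contribute 0.
Summing the contributions gives betweenness(A) = 10.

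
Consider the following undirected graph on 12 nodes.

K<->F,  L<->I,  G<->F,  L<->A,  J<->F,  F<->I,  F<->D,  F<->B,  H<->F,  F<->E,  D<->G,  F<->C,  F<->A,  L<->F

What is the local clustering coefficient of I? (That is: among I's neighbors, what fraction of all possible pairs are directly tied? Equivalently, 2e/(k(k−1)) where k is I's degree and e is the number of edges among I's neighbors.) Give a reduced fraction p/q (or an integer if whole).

1

I's neighbors: F and L (k = 2).
Possible neighbor pairs: C(2,2) = 1. Edges among them: F–L → e = 1.
Clustering(I) = 1/1.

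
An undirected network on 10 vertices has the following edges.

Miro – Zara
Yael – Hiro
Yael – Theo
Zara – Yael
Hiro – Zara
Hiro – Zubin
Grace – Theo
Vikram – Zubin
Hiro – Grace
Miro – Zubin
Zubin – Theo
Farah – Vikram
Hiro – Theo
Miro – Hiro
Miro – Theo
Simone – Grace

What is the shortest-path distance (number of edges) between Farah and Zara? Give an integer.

4

One shortest route is Farah – Vikram – Zubin – Hiro – Zara, which uses 4 edges, and at distance 3 from Farah we only reach {Hiro, Miro, Theo}, which does not include Zara. So d(Farah,Zara) = 4.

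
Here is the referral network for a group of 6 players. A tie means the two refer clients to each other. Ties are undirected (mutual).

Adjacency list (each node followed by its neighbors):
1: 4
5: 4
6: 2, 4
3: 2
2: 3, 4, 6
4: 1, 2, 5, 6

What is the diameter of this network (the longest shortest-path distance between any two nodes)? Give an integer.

3

Eccentricity of each node (its greatest distance to any other): 1:3, 2:2, 3:3, 4:2, 5:3, 6:2.
The maximum eccentricity is 3, realized for instance by the pair 1–3 via 1 – 4 – 2 – 3. So the diameter is 3.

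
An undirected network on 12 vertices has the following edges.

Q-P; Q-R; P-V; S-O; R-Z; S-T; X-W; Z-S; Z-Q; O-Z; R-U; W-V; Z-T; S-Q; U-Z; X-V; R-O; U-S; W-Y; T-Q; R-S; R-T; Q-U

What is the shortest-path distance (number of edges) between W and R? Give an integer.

One shortest route is W – V – P – Q – R, which uses 4 edges, and at distance 3 from W we only reach {Q}, which does not include R. So d(W,R) = 4.

4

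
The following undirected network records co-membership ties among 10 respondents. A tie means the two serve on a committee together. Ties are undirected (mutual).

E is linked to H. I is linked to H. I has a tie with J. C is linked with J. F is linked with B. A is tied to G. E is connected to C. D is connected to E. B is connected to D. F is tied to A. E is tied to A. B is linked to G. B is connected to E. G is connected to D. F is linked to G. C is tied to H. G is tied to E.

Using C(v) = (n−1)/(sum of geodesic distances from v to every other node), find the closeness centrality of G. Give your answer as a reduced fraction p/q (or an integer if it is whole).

3/5

Distances from G: A:1, B:1, C:2, D:1, E:1, F:1, H:2, I:3, J:3. Sum = 15.
n = 10, so closeness = 9/15 = 3/5.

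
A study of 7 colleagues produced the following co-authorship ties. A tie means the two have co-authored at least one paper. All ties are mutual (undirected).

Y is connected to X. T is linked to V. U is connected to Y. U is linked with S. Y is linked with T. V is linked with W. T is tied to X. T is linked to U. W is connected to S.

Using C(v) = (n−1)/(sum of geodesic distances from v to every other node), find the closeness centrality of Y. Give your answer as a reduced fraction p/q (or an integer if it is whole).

Distances from Y: S:2, T:1, U:1, V:2, W:3, X:1. Sum = 10.
n = 7, so closeness = 6/10 = 3/5.

3/5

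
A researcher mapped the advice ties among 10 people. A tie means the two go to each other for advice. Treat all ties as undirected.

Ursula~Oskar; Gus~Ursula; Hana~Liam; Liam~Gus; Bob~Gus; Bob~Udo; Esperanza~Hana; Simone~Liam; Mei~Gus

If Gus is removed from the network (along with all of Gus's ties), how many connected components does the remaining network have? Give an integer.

4

Without Gus, the remaining ties split the others into: {Bob, Udo}; {Esperanza, Hana, Liam, Simone}; {Oskar, Ursula}; {Mei}.
That's 4 separate components.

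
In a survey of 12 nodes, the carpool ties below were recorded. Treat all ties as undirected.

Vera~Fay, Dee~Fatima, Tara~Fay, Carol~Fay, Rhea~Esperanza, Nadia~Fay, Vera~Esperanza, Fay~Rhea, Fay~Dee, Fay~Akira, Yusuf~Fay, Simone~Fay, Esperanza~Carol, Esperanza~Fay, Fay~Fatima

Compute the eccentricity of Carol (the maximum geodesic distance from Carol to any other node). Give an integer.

Distances from Carol: Akira:2, Dee:2, Esperanza:1, Fatima:2, Fay:1, Nadia:2, Rhea:2, Simone:2, Tara:2, Vera:2, Yusuf:2.
The largest is 2 (to Yusuf, Tara, Dee, Nadia, Simone, Vera, Akira, Fatima, and Rhea), so the eccentricity of Carol is 2.

2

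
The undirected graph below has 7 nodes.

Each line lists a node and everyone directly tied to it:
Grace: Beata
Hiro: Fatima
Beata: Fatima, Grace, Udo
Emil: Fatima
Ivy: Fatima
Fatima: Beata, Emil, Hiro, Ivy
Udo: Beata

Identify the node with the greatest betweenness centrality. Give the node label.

Fatima

Unnormalized betweenness of each node: Beata:9, Emil:0, Fatima:12, Grace:0, Hiro:0, Ivy:0, Udo:0.
Fatima has the largest value, 12, making it the main broker — the node through which the most shortest paths run.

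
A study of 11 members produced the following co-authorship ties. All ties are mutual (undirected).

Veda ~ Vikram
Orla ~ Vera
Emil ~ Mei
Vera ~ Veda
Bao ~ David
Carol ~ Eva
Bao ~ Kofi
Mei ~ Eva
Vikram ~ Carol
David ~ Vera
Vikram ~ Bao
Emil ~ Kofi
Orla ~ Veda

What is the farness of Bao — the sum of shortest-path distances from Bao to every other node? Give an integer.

20

Distances from Bao: Carol:2, David:1, Emil:2, Eva:3, Kofi:1, Mei:3, Orla:3, Veda:2, Vera:2, Vikram:1.
Sum = 2 + 1 + 2 + 3 + 1 + 3 + 3 + 2 + 2 + 1 = 20.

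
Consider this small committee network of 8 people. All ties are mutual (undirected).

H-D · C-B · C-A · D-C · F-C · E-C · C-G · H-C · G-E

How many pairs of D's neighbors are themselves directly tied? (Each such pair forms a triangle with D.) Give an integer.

D's neighbors: C and H.
Neighbor pairs that are themselves tied: D–C–H. Each forms one triangle with D, for 1 in total.

1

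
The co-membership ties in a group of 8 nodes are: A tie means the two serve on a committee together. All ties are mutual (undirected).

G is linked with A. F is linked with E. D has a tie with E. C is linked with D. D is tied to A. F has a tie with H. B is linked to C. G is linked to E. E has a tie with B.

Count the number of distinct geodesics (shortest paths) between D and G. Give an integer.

2

The shortest distance is 2. The length-2 paths are: D–E–G; D–A–G.
That gives 2 distinct shortest paths.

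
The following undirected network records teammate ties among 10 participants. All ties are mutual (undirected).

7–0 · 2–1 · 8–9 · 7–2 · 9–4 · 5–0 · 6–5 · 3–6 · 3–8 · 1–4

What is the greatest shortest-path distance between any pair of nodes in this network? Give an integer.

Eccentricity of each node (its greatest distance to any other): 0:5, 1:5, 2:5, 3:5, 4:5, 5:5, 6:5, 7:5, 8:5, 9:5.
The maximum eccentricity is 5, realized for instance by the pair 9–0 via 9 – 4 – 1 – 2 – 7 – 0. So the diameter is 5.

5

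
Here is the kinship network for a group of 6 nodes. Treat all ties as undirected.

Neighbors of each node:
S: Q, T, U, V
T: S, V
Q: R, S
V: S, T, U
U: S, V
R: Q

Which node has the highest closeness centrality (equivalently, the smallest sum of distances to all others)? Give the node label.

S

Farness (sum of distances to all others) for each node — Q:8, R:12, S:6, T:9, U:9, V:8.
The smallest farness is 6, for S, so S has the highest closeness.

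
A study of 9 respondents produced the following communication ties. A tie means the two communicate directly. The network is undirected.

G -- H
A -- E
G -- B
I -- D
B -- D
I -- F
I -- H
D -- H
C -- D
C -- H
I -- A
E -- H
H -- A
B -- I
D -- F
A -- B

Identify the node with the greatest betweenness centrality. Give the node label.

H

Unnormalized betweenness of each node: A:25/12, B:7/3, C:0, D:55/12, E:0, F:0, G:1/4, H:9, I:15/4.
H has the largest value, 9, making it the main broker — the node through which the most shortest paths run.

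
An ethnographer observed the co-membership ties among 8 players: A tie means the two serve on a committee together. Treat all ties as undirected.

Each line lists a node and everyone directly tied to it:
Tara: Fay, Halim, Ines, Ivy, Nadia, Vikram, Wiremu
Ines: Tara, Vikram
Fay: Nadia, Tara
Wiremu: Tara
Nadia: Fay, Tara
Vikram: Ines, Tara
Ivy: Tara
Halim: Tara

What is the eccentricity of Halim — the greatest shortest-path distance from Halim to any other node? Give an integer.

Distances from Halim: Fay:2, Ines:2, Ivy:2, Nadia:2, Tara:1, Vikram:2, Wiremu:2.
The largest is 2 (to Fay, Wiremu, Ivy, Nadia, Vikram, and Ines), so the eccentricity of Halim is 2.

2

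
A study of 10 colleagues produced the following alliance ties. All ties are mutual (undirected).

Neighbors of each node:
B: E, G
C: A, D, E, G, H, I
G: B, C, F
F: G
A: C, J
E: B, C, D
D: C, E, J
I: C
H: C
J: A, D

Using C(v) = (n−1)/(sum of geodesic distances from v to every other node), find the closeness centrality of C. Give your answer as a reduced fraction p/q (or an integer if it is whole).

3/4

Distances from C: A:1, B:2, D:1, E:1, F:2, G:1, H:1, I:1, J:2. Sum = 12.
n = 10, so closeness = 9/12 = 3/4.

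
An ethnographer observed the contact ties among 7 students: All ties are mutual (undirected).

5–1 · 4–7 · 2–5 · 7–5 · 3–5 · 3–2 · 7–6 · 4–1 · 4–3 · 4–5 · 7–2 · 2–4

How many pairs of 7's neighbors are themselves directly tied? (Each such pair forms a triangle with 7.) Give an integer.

3

7's neighbors: 2, 4, 5, and 6.
Neighbor pairs that are themselves tied: 7–2–4; 7–2–5; 7–4–5. Each forms one triangle with 7, for 3 in total.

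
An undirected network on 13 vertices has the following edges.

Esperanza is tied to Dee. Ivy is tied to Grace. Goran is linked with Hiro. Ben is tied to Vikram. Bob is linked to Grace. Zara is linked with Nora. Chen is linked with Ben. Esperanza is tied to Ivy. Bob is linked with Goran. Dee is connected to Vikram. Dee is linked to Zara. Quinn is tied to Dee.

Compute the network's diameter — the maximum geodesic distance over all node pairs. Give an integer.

9

Eccentricity of each node (its greatest distance to any other): Ben:8, Bob:7, Chen:9, Dee:6, Esperanza:5, Goran:8, Grace:6, Hiro:9, Ivy:5, Nora:8, Quinn:7, Vikram:7, Zara:7.
The maximum eccentricity is 9, realized for instance by the pair Hiro–Chen via Hiro – Goran – Bob – Grace – Ivy – Esperanza – Dee – Vikram – Ben – Chen. So the diameter is 9.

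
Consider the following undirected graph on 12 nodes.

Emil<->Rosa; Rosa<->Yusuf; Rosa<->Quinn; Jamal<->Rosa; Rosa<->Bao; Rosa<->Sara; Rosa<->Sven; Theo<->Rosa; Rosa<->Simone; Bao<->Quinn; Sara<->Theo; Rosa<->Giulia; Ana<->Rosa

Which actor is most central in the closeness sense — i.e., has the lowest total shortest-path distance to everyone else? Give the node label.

Rosa

Farness (sum of distances to all others) for each node — Ana:21, Bao:20, Emil:21, Giulia:21, Jamal:21, Quinn:20, Rosa:11, Sara:20, Simone:21, Sven:21, Theo:20, Yusuf:21.
The smallest farness is 11, for Rosa, so Rosa has the highest closeness.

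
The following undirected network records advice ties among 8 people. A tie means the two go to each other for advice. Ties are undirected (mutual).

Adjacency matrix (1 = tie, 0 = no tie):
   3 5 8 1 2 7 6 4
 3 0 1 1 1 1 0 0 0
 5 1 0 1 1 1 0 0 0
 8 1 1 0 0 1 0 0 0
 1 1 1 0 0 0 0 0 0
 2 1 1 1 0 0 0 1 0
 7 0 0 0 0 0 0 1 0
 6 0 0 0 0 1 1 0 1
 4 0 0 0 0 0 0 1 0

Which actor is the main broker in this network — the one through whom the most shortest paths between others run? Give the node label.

Unnormalized betweenness of each node: 1:0, 2:12, 3:5/2, 4:0, 5:5/2, 6:11, 7:0, 8:0.
2 has the largest value, 12, making it the main broker — the node through which the most shortest paths run.

2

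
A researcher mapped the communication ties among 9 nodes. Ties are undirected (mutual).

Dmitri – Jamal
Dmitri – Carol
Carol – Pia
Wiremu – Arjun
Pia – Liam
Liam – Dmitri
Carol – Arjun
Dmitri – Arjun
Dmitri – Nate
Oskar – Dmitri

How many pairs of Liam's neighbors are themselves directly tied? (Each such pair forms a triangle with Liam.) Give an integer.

Liam's neighbors are Dmitri and Pia, but none of them are tied to each other, so no triangle contains Liam.

0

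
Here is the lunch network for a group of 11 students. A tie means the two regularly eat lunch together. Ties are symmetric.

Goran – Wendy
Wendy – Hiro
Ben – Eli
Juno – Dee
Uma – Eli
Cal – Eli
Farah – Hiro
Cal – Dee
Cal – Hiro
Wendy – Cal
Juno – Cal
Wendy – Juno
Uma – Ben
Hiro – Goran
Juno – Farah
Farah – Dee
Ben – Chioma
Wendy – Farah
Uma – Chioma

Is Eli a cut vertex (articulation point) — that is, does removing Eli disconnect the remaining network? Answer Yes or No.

Removing Eli leaves {Cal, Dee, Farah, Goran, Hiro, Juno, and Wendy} with no path to {Ben, Chioma, and Uma}, so the network splits into 2 components. Eli is a cut vertex.

Yes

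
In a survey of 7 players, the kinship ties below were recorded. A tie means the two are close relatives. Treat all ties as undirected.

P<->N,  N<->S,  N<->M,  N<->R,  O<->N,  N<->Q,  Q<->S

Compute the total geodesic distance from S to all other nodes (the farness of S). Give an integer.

10

Distances from S: M:2, N:1, O:2, P:2, Q:1, R:2.
Sum = 2 + 1 + 2 + 2 + 1 + 2 = 10.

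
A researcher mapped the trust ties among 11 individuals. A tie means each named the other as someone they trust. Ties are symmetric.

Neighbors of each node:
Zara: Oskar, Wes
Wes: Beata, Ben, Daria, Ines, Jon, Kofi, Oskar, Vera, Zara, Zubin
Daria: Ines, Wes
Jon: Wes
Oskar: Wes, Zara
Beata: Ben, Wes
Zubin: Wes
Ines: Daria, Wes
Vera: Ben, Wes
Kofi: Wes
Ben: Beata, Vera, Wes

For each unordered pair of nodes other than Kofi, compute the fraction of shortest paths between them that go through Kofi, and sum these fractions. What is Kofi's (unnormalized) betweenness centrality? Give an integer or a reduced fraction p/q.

No shortest path between any pair of other nodes passes through Kofi.
Summing the contributions gives betweenness(Kofi) = 0.

0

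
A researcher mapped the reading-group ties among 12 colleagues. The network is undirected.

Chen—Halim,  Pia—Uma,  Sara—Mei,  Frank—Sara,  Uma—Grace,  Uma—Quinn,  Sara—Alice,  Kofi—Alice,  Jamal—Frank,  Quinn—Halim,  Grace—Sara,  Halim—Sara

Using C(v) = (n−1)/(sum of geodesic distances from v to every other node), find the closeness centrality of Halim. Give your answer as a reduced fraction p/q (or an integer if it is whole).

Distances from Halim: Alice:2, Chen:1, Frank:2, Grace:2, Jamal:3, Kofi:3, Mei:2, Pia:3, Quinn:1, Sara:1, Uma:2. Sum = 22.
n = 12, so closeness = 11/22 = 1/2.

1/2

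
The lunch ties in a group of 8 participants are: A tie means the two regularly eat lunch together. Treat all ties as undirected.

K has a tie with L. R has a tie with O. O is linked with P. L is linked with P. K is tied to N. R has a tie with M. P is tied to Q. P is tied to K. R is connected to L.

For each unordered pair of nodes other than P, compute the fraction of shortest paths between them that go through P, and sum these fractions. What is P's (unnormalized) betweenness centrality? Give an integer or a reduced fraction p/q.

17/2

Pairs whose geodesics pass through P — N–O: 1; N–Q: 1; O–Q: 1; O–L: 1/2; O–K: 1; Q–M: 2/2; Q–L: 1; Q–K: 1; Q–R: 2/2.
All other pairs contribute 0.
Summing the contributions gives betweenness(P) = 17/2.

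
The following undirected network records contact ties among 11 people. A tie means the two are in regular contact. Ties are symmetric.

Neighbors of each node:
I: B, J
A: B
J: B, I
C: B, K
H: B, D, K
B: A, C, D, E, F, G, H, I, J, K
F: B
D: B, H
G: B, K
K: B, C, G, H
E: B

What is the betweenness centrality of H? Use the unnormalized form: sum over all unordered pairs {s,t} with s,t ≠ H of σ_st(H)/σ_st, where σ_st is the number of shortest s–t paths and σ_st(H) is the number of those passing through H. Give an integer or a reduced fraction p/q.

Pairs whose geodesics pass through H — D–K: 1/2.
All other pairs contribute 0.
Summing the contributions gives betweenness(H) = 1/2.

1/2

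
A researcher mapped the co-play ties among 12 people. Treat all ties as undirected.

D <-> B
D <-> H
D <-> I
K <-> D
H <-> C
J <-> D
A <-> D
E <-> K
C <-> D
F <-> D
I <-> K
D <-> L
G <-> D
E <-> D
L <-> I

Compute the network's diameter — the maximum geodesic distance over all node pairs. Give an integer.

2

Eccentricity of each node (its greatest distance to any other): A:2, B:2, C:2, D:1, E:2, F:2, G:2, H:2, I:2, J:2, K:2, L:2.
The maximum eccentricity is 2, realized for instance by the pair K–G via K – D – G. So the diameter is 2.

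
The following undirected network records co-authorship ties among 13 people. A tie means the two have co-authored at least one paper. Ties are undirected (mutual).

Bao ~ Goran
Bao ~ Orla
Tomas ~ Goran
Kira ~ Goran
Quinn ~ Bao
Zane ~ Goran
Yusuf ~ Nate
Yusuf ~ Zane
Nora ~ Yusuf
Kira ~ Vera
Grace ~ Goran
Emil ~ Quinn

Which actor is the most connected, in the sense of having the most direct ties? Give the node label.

Degrees — Bao:3, Emil:1, Goran:5, Grace:1, Kira:2, Nate:1, Nora:1, Orla:1, Quinn:2, Tomas:1, Vera:1, Yusuf:3, Zane:2.
The maximum is 5, attained only by Goran.

Goran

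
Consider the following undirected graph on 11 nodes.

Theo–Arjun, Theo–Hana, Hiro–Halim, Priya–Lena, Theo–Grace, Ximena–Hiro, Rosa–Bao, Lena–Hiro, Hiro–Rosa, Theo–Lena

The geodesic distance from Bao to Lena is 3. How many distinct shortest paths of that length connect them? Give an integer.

1

The shortest distance is 3, and the only length-3 path is Bao–Rosa–Hiro–Lena. So there is exactly 1 shortest path.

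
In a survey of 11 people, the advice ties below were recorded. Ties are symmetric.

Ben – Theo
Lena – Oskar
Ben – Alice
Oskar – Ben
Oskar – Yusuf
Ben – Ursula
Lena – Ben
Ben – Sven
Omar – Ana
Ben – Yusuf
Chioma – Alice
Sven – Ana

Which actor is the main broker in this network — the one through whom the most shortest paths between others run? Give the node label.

Ben

Unnormalized betweenness of each node: Alice:9, Ana:9, Ben:77/2, Chioma:0, Lena:0, Omar:0, Oskar:1/2, Sven:16, Theo:0, Ursula:0, Yusuf:0.
Ben has the largest value, 77/2, making it the main broker — the node through which the most shortest paths run.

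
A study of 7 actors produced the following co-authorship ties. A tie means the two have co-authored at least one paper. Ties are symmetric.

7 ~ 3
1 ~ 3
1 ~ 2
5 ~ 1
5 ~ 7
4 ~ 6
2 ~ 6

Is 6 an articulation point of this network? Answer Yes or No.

Yes

Removing 6 leaves {4} with no path to {1, 2, 3, 5, and 7}, so the network splits into 2 components. 6 is a cut vertex.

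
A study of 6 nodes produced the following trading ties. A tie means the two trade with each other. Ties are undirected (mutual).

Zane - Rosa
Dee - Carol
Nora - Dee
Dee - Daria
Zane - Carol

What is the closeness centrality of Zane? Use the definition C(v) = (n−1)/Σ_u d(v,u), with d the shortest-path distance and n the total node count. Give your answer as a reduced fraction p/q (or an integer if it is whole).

Distances from Zane: Carol:1, Daria:3, Dee:2, Nora:3, Rosa:1. Sum = 10.
n = 6, so closeness = 5/10 = 1/2.

1/2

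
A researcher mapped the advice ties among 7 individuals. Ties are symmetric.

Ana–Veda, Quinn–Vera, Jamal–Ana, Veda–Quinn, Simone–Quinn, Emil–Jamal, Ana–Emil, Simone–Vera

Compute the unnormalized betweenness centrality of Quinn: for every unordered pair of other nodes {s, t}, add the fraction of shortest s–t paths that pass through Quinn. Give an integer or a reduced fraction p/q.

8

Pairs whose geodesics pass through Quinn — Veda–Vera: 1; Veda–Simone: 1; Jamal–Vera: 1; Jamal–Simone: 1; Ana–Vera: 1; Ana–Simone: 1; Emil–Vera: 1; Emil–Simone: 1.
All other pairs contribute 0.
Summing the contributions gives betweenness(Quinn) = 8.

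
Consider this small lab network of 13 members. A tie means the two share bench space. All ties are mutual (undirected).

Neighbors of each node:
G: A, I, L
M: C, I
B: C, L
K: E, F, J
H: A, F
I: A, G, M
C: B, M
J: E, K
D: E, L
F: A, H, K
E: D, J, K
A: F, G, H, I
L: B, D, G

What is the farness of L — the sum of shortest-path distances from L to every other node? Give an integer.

26

Distances from L: A:2, B:1, C:2, D:1, E:2, F:3, G:1, H:3, I:2, J:3, K:3, M:3.
Sum = 2 + 1 + 2 + 1 + 2 + 3 + 1 + 3 + 2 + 3 + 3 + 3 = 26.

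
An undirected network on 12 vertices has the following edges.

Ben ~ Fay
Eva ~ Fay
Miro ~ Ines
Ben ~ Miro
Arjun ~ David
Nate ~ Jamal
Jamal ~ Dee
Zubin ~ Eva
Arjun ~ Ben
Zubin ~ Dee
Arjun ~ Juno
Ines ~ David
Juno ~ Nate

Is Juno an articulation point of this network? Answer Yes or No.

No

Even without Juno, every remaining node can still reach every other (the residual graph is connected), so Juno is not a cut vertex.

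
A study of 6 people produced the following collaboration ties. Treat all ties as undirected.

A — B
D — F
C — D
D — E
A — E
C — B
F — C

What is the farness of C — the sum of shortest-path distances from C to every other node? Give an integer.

Distances from C: A:2, B:1, D:1, E:2, F:1.
Sum = 2 + 1 + 1 + 2 + 1 = 7.

7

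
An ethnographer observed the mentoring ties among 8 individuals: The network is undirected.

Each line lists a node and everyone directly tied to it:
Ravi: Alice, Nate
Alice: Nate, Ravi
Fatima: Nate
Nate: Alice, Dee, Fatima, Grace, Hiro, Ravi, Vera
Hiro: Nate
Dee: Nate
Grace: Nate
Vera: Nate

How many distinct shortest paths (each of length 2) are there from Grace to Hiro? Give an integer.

1

The shortest distance is 2, and the only length-2 path is Grace–Nate–Hiro. So there is exactly 1 shortest path.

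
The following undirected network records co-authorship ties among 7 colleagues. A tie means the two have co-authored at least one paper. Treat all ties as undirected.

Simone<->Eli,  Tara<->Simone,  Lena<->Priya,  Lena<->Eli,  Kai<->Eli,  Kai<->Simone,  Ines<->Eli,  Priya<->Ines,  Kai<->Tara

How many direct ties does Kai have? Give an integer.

Kai is directly tied to Eli, Simone, and Tara. That is 3 neighbors, so the degree of Kai is 3.

3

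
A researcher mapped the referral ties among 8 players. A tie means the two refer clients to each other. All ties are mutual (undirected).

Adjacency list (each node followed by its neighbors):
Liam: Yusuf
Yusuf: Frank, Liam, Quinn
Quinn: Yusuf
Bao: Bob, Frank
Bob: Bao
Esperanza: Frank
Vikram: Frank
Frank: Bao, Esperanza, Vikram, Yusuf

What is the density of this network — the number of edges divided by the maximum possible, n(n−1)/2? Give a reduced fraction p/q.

1/4

There are 7 edges and 8 nodes, so the maximum possible is C(8,2) = 28.
Density = 7/28 = 1/4.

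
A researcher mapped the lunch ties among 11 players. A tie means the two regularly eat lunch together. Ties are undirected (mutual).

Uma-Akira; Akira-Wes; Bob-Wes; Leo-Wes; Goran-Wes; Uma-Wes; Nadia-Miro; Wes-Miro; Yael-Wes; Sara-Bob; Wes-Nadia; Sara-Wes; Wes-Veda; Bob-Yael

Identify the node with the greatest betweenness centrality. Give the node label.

Wes

Unnormalized betweenness of each node: Akira:0, Bob:1/2, Goran:0, Leo:0, Miro:0, Nadia:0, Sara:0, Uma:0, Veda:0, Wes:81/2, Yael:0.
Wes has the largest value, 81/2, making it the main broker — the node through which the most shortest paths run.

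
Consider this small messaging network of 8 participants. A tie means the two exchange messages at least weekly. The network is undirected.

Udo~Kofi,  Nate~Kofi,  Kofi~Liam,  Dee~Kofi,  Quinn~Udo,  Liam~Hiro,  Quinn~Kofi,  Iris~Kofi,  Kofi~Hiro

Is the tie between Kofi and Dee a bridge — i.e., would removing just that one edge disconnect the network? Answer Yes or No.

Yes

Without the Kofi–Dee edge there is no alternate route between Kofi and Dee, so the network disconnects. It is a bridge.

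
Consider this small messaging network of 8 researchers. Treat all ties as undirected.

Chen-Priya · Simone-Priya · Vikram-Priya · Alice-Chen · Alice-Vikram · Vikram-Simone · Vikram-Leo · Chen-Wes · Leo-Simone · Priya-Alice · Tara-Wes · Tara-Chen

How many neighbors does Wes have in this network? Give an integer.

2

Wes is directly tied to Chen and Tara. That is 2 neighbors, so the degree of Wes is 2.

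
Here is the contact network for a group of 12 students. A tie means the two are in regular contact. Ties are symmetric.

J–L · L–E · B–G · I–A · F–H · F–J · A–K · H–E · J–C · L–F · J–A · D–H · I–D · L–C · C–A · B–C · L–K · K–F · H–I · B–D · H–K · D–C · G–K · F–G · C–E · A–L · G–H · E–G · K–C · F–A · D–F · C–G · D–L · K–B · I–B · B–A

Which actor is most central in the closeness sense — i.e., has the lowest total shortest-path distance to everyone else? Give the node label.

Farness (sum of distances to all others) for each node — A:15, B:16, C:14, D:16, E:18, F:15, G:16, H:16, I:18, J:18, K:15, L:15.
The smallest farness is 14, for C, so C has the highest closeness.

C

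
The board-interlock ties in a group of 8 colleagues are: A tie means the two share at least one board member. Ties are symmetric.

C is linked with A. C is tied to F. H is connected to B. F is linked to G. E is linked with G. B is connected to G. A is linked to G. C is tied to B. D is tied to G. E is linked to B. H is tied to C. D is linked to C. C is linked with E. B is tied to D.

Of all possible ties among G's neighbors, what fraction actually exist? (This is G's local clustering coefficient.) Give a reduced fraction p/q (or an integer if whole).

G's neighbors: A, B, D, E, and F (k = 5).
Possible neighbor pairs: C(5,2) = 10. Edges among them: B–D, B–E → e = 2.
Clustering(G) = 2/10 = 1/5.

1/5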